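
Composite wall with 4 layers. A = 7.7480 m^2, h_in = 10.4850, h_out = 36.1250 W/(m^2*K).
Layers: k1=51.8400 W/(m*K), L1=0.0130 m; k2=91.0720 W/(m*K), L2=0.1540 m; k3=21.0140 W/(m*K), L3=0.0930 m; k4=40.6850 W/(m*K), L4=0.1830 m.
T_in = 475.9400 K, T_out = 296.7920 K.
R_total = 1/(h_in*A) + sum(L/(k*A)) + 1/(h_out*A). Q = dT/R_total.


R_conv_in = 1/(10.4850*7.7480) = 0.0123
R_1 = 0.0130/(51.8400*7.7480) = 3.2366e-05
R_2 = 0.1540/(91.0720*7.7480) = 0.0002
R_3 = 0.0930/(21.0140*7.7480) = 0.0006
R_4 = 0.1830/(40.6850*7.7480) = 0.0006
R_conv_out = 1/(36.1250*7.7480) = 0.0036
R_total = 0.0173 K/W
Q = 179.1480 / 0.0173 = 10364.5820 W

R_total = 0.0173 K/W, Q = 10364.5820 W


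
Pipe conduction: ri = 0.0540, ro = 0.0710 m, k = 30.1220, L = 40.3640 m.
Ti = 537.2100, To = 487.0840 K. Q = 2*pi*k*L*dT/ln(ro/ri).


dT = 50.1260 K
ln(ro/ri) = 0.2737
Q = 2*pi*30.1220*40.3640*50.1260 / 0.2737 = 1399112.8278 W

1399112.8278 W


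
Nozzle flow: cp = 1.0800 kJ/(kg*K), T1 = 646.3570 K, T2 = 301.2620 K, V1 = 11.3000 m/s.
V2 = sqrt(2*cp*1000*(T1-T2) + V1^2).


dT = 345.0950 K
2*cp*1000*dT = 745405.2000
V1^2 = 127.6900
V2 = sqrt(745532.8900) = 863.4425 m/s

863.4425 m/s


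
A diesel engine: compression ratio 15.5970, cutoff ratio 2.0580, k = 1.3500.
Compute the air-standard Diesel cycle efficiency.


r^(k-1) = 2.6156
rc^k = 2.6494
eta = 0.5585 = 55.8482%

55.8482%


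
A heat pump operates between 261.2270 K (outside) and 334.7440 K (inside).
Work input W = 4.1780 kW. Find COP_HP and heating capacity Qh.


COP = 334.7440 / 73.5170 = 4.5533
Qh = 4.5533 * 4.1780 = 19.0236 kW

COP = 4.5533, Qh = 19.0236 kW


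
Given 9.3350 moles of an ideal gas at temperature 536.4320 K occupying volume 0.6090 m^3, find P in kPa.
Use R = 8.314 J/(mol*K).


P = nRT/V = 9.3350 * 8.314 * 536.4320 / 0.6090
= 41633.1259 / 0.6090 = 68363.0967 Pa = 68.3631 kPa

68.3631 kPa


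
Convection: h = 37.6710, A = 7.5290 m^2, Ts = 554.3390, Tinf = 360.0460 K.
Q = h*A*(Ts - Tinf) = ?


dT = 194.2930 K
Q = 37.6710 * 7.5290 * 194.2930 = 55106.3442 W

55106.3442 W


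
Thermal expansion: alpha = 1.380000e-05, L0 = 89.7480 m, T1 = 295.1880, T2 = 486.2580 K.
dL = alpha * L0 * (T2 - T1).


dT = 191.0700 K
dL = 1.380000e-05 * 89.7480 * 191.0700 = 0.236644 m
L_final = 89.984644 m

dL = 0.236644 m


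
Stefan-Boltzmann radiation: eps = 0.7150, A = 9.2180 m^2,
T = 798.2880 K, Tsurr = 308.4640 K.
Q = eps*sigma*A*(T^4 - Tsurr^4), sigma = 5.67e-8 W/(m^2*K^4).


T^4 = 4.0611e+11
Tsurr^4 = 9.0535e+09
Q = 0.7150 * 5.67e-8 * 9.2180 * 3.9705e+11 = 148379.0825 W

148379.0825 W


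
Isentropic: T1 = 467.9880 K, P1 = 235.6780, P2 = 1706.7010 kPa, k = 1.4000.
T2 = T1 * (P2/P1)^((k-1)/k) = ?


(k-1)/k = 0.2857
(P2/P1)^exp = 1.7606
T2 = 467.9880 * 1.7606 = 823.9537 K

823.9537 K


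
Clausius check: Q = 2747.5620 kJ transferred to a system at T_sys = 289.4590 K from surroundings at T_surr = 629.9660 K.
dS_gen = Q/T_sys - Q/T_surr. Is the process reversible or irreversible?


dS_sys = 2747.5620/289.4590 = 9.4921 kJ/K
dS_surr = -2747.5620/629.9660 = -4.3614 kJ/K
dS_gen = 9.4921 - 4.3614 = 5.1306 kJ/K (irreversible)

dS_gen = 5.1306 kJ/K, irreversible


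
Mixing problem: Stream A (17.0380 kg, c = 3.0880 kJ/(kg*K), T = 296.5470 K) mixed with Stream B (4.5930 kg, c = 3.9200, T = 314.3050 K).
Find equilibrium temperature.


num = 21261.2526
den = 70.6179
Tf = 301.0745 K

301.0745 K


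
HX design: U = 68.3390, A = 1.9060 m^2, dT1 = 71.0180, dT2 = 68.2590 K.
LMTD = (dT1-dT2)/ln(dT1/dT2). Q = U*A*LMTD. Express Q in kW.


LMTD = 69.6294 K
Q = 68.3390 * 1.9060 * 69.6294 = 9069.5159 W = 9.0695 kW

9.0695 kW


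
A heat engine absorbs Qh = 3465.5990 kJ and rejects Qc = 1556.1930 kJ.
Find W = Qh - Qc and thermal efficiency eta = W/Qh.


W = 3465.5990 - 1556.1930 = 1909.4060 kJ
eta = 1909.4060 / 3465.5990 = 0.5510 = 55.0960%

W = 1909.4060 kJ, eta = 55.0960%


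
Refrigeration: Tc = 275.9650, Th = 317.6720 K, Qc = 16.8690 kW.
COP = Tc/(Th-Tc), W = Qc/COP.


COP = 275.9650 / 41.7070 = 6.6168
W = 16.8690 / 6.6168 = 2.5494 kW

COP = 6.6168, W = 2.5494 kW


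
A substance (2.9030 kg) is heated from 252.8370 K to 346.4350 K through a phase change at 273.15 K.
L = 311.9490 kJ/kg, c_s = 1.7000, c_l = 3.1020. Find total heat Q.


Q1 (sensible, solid) = 2.9030 * 1.7000 * 20.3130 = 100.2467 kJ
Q2 (latent) = 2.9030 * 311.9490 = 905.5879 kJ
Q3 (sensible, liquid) = 2.9030 * 3.1020 * 73.2850 = 659.9392 kJ
Q_total = 1665.7738 kJ

1665.7738 kJ


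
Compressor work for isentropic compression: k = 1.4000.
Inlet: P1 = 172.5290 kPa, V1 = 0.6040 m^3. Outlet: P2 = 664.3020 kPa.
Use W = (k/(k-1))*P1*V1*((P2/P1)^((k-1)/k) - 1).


(k-1)/k = 0.2857
(P2/P1)^exp = 1.4699
W = 3.5000 * 172.5290 * 0.6040 * (1.4699 - 1) = 171.3835 kJ

171.3835 kJ


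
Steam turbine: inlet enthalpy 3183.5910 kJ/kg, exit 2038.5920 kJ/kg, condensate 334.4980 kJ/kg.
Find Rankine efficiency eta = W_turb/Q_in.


W = 1144.9990 kJ/kg
Q_in = 2849.0930 kJ/kg
eta = 0.4019 = 40.1882%

eta = 40.1882%


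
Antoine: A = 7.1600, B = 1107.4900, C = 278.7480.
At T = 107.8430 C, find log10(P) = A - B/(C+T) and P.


C+T = 386.5910
B/(C+T) = 2.8648
log10(P) = 7.1600 - 2.8648 = 4.2952
P = 10^4.2952 = 19735.1813 mmHg

19735.1813 mmHg


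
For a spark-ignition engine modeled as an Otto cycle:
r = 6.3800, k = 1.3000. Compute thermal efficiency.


r^(k-1) = 1.7436
eta = 1 - 1/1.7436 = 0.4265 = 42.6473%

42.6473%


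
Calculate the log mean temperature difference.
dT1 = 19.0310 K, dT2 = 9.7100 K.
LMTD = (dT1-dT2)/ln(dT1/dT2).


dT1/dT2 = 1.9599
ln(dT1/dT2) = 0.6729
LMTD = 9.3210 / 0.6729 = 13.8517 K

13.8517 K


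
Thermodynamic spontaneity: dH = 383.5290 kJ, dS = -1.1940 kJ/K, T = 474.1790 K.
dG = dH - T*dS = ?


T*dS = 474.1790 * -1.1940 = -566.1697 kJ
dG = 383.5290 + 566.1697 = 949.6987 kJ (non-spontaneous)

dG = 949.6987 kJ, non-spontaneous


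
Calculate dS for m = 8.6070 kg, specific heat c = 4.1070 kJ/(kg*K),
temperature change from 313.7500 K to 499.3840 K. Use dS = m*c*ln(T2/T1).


T2/T1 = 1.5917
ln(T2/T1) = 0.4648
dS = 8.6070 * 4.1070 * 0.4648 = 16.4294 kJ/K

16.4294 kJ/K


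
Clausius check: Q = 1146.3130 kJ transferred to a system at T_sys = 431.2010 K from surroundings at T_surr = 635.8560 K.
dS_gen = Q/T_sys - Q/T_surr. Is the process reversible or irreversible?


dS_sys = 1146.3130/431.2010 = 2.6584 kJ/K
dS_surr = -1146.3130/635.8560 = -1.8028 kJ/K
dS_gen = 2.6584 - 1.8028 = 0.8556 kJ/K (irreversible)

dS_gen = 0.8556 kJ/K, irreversible


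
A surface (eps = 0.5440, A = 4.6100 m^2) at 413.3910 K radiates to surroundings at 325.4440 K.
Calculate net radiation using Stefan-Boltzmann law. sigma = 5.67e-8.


T^4 = 2.9204e+10
Tsurr^4 = 1.1218e+10
Q = 0.5440 * 5.67e-8 * 4.6100 * 1.7986e+10 = 2557.5654 W

2557.5654 W


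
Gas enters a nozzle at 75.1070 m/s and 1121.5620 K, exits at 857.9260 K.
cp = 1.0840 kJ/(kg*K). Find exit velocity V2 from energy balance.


dT = 263.6360 K
2*cp*1000*dT = 571562.8480
V1^2 = 5641.0614
V2 = sqrt(577203.9094) = 759.7394 m/s

759.7394 m/s


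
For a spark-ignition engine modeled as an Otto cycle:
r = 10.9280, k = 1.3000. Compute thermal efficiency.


r^(k-1) = 2.0491
eta = 1 - 1/2.0491 = 0.5120 = 51.1980%

51.1980%


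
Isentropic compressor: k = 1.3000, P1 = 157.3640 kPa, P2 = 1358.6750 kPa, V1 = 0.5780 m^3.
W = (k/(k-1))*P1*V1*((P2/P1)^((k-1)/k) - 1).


(k-1)/k = 0.2308
(P2/P1)^exp = 1.6446
W = 4.3333 * 157.3640 * 0.5780 * (1.6446 - 1) = 254.0479 kJ

254.0479 kJ


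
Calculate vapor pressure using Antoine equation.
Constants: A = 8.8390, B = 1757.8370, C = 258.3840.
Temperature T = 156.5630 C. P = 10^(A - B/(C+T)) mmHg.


C+T = 414.9470
B/(C+T) = 4.2363
log10(P) = 8.8390 - 4.2363 = 4.6027
P = 10^4.6027 = 40059.6520 mmHg

40059.6520 mmHg


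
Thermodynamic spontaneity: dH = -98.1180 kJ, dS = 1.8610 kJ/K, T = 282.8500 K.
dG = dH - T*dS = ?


T*dS = 282.8500 * 1.8610 = 526.3839 kJ
dG = -98.1180 - 526.3839 = -624.5019 kJ (spontaneous)

dG = -624.5019 kJ, spontaneous


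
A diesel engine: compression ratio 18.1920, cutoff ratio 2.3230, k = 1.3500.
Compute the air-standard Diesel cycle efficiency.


r^(k-1) = 2.7603
rc^k = 3.1201
eta = 0.5700 = 56.9967%

56.9967%


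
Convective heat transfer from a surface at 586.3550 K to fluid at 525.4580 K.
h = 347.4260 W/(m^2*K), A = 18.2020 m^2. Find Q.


dT = 60.8970 K
Q = 347.4260 * 18.2020 * 60.8970 = 385103.3748 W

385103.3748 W


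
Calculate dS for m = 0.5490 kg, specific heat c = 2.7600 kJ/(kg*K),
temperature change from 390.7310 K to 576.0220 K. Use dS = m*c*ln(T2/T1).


T2/T1 = 1.4742
ln(T2/T1) = 0.3881
dS = 0.5490 * 2.7600 * 0.3881 = 0.5881 kJ/K

0.5881 kJ/K


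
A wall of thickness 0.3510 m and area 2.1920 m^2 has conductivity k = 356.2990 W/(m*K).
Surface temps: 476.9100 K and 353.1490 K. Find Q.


dT = 123.7610 K
Q = 356.2990 * 2.1920 * 123.7610 / 0.3510 = 275379.6519 W

275379.6519 W


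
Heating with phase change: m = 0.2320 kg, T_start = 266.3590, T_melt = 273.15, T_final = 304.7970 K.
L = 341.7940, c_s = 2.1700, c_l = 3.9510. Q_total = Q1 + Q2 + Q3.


Q1 (sensible, solid) = 0.2320 * 2.1700 * 6.7910 = 3.4189 kJ
Q2 (latent) = 0.2320 * 341.7940 = 79.2962 kJ
Q3 (sensible, liquid) = 0.2320 * 3.9510 * 31.6470 = 29.0087 kJ
Q_total = 111.7237 kJ

111.7237 kJ


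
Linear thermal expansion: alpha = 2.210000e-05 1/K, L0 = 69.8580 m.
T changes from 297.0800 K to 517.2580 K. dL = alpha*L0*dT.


dT = 220.1780 K
dL = 2.210000e-05 * 69.8580 * 220.1780 = 0.339924 m
L_final = 70.197924 m

dL = 0.339924 m


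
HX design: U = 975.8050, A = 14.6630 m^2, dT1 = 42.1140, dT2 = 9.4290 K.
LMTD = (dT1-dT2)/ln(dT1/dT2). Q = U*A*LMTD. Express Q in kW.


LMTD = 21.8396 K
Q = 975.8050 * 14.6630 * 21.8396 = 312486.6524 W = 312.4867 kW

312.4867 kW


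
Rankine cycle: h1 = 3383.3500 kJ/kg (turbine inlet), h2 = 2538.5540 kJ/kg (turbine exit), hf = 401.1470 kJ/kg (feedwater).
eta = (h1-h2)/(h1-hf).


W = 844.7960 kJ/kg
Q_in = 2982.2030 kJ/kg
eta = 0.2833 = 28.3279%

eta = 28.3279%


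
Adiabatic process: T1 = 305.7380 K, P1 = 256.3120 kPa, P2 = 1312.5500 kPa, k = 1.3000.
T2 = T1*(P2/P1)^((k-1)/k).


(k-1)/k = 0.2308
(P2/P1)^exp = 1.4578
T2 = 305.7380 * 1.4578 = 445.7023 K

445.7023 K


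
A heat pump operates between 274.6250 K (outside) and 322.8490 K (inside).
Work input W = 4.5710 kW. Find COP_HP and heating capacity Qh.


COP = 322.8490 / 48.2240 = 6.6948
Qh = 6.6948 * 4.5710 = 30.6018 kW

COP = 6.6948, Qh = 30.6018 kW


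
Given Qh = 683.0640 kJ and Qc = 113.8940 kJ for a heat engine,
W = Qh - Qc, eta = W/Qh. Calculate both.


W = 683.0640 - 113.8940 = 569.1700 kJ
eta = 569.1700 / 683.0640 = 0.8333 = 83.3260%

W = 569.1700 kJ, eta = 83.3260%


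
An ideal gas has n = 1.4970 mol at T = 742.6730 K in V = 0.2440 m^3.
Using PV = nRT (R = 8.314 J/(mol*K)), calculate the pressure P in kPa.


P = nRT/V = 1.4970 * 8.314 * 742.6730 / 0.2440
= 9243.3512 / 0.2440 = 37882.5870 Pa = 37.8826 kPa

37.8826 kPa


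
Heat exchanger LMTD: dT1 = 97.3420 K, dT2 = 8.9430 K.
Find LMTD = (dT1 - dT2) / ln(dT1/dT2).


dT1/dT2 = 10.8847
ln(dT1/dT2) = 2.3874
LMTD = 88.3990 / 2.3874 = 37.0279 K

37.0279 K


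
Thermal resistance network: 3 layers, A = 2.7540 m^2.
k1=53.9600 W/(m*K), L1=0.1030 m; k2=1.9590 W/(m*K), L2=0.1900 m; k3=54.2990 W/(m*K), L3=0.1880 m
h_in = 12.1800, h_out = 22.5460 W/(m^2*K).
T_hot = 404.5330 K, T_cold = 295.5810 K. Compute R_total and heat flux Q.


R_conv_in = 1/(12.1800*2.7540) = 0.0298
R_1 = 0.1030/(53.9600*2.7540) = 0.0007
R_2 = 0.1900/(1.9590*2.7540) = 0.0352
R_3 = 0.1880/(54.2990*2.7540) = 0.0013
R_conv_out = 1/(22.5460*2.7540) = 0.0161
R_total = 0.0831 K/W
Q = 108.9520 / 0.0831 = 1311.3382 W

R_total = 0.0831 K/W, Q = 1311.3382 W


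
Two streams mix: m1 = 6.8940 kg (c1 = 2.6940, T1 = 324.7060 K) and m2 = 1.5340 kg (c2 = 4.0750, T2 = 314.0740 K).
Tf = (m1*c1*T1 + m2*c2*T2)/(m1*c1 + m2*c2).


num = 7993.8737
den = 24.8235
Tf = 322.0286 K

322.0286 K


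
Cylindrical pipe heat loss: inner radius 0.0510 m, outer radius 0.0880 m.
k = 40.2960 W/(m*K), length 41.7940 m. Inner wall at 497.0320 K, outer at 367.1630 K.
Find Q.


dT = 129.8690 K
ln(ro/ri) = 0.5455
Q = 2*pi*40.2960*41.7940*129.8690 / 0.5455 = 2519170.6275 W

2519170.6275 W


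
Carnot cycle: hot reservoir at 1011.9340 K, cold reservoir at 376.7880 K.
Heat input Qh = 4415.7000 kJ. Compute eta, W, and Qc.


eta = 1 - 376.7880/1011.9340 = 0.6277
W = 0.6277 * 4415.7000 = 2771.5386 kJ
Qc = 4415.7000 - 2771.5386 = 1644.1614 kJ

eta = 62.7656%, W = 2771.5386 kJ, Qc = 1644.1614 kJ


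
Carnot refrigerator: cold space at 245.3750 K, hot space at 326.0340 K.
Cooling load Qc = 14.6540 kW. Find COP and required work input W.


COP = 245.3750 / 80.6590 = 3.0421
W = 14.6540 / 3.0421 = 4.8170 kW

COP = 3.0421, W = 4.8170 kW


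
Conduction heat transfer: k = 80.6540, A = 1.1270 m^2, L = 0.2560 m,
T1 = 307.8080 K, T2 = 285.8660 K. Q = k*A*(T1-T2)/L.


dT = 21.9420 K
Q = 80.6540 * 1.1270 * 21.9420 / 0.2560 = 7790.8721 W

7790.8721 W


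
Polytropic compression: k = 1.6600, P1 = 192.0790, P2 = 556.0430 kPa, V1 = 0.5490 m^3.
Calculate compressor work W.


(k-1)/k = 0.3976
(P2/P1)^exp = 1.5259
W = 2.5152 * 192.0790 * 0.5490 * (1.5259 - 1) = 139.4945 kJ

139.4945 kJ


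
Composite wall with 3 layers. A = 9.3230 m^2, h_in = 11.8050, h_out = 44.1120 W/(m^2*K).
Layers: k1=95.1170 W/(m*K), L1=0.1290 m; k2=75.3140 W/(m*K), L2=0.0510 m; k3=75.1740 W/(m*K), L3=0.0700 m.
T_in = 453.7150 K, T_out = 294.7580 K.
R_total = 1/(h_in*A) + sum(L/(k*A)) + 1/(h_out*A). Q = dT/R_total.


R_conv_in = 1/(11.8050*9.3230) = 0.0091
R_1 = 0.1290/(95.1170*9.3230) = 0.0001
R_2 = 0.0510/(75.3140*9.3230) = 7.2634e-05
R_3 = 0.0700/(75.1740*9.3230) = 9.9879e-05
R_conv_out = 1/(44.1120*9.3230) = 0.0024
R_total = 0.0118 K/W
Q = 158.9570 / 0.0118 = 13430.3280 W

R_total = 0.0118 K/W, Q = 13430.3280 W


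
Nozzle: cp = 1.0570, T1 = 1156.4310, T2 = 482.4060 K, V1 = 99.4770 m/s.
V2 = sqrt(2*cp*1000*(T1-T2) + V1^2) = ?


dT = 674.0250 K
2*cp*1000*dT = 1424888.8500
V1^2 = 9895.6735
V2 = sqrt(1434784.5235) = 1197.8249 m/s

1197.8249 m/s


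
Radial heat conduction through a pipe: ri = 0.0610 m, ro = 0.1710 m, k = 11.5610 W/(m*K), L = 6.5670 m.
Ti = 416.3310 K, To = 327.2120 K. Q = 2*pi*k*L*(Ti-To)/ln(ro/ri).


dT = 89.1190 K
ln(ro/ri) = 1.0308
Q = 2*pi*11.5610*6.5670*89.1190 / 1.0308 = 41242.2664 W

41242.2664 W


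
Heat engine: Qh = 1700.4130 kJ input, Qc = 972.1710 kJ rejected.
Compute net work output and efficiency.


W = 1700.4130 - 972.1710 = 728.2420 kJ
eta = 728.2420 / 1700.4130 = 0.4283 = 42.8274%

W = 728.2420 kJ, eta = 42.8274%


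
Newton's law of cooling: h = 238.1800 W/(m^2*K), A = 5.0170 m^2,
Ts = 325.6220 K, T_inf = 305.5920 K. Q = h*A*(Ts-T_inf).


dT = 20.0300 K
Q = 238.1800 * 5.0170 * 20.0300 = 23934.8297 W

23934.8297 W


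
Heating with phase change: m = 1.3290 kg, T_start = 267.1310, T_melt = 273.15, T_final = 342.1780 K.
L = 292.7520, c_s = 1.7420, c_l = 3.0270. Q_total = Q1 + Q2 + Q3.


Q1 (sensible, solid) = 1.3290 * 1.7420 * 6.0190 = 13.9347 kJ
Q2 (latent) = 1.3290 * 292.7520 = 389.0674 kJ
Q3 (sensible, liquid) = 1.3290 * 3.0270 * 69.0280 = 277.6916 kJ
Q_total = 680.6937 kJ

680.6937 kJ


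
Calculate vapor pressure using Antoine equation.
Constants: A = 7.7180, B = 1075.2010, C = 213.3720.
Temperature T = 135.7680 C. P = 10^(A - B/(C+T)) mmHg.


C+T = 349.1400
B/(C+T) = 3.0796
log10(P) = 7.7180 - 3.0796 = 4.6384
P = 10^4.6384 = 43494.0851 mmHg

43494.0851 mmHg


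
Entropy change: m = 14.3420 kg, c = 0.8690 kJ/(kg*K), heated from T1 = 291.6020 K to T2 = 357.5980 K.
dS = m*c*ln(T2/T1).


T2/T1 = 1.2263
ln(T2/T1) = 0.2040
dS = 14.3420 * 0.8690 * 0.2040 = 2.5427 kJ/K

2.5427 kJ/K


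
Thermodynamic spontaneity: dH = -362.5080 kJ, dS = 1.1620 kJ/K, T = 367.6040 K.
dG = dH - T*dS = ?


T*dS = 367.6040 * 1.1620 = 427.1558 kJ
dG = -362.5080 - 427.1558 = -789.6638 kJ (spontaneous)

dG = -789.6638 kJ, spontaneous


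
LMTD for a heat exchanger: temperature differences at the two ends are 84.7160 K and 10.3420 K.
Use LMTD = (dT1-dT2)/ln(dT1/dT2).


dT1/dT2 = 8.1915
ln(dT1/dT2) = 2.1031
LMTD = 74.3740 / 2.1031 = 35.3641 K

35.3641 K


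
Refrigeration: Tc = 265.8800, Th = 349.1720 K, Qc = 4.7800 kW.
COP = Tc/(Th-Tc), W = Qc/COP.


COP = 265.8800 / 83.2920 = 3.1921
W = 4.7800 / 3.1921 = 1.4974 kW

COP = 3.1921, W = 1.4974 kW


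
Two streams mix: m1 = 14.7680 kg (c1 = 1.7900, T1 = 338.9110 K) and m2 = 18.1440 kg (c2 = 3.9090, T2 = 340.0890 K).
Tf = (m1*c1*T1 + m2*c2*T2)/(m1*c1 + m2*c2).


num = 33079.7943
den = 97.3596
Tf = 339.7692 K

339.7692 K


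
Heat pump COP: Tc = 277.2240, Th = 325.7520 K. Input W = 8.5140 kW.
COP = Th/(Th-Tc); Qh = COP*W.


COP = 325.7520 / 48.5280 = 6.7127
Qh = 6.7127 * 8.5140 = 57.1516 kW

COP = 6.7127, Qh = 57.1516 kW


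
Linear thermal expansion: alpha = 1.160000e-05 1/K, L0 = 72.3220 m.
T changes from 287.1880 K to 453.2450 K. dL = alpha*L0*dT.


dT = 166.0570 K
dL = 1.160000e-05 * 72.3220 * 166.0570 = 0.139311 m
L_final = 72.461311 m

dL = 0.139311 m


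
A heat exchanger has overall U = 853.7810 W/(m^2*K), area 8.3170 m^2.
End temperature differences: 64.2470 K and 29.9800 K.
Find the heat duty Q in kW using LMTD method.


LMTD = 44.9577 K
Q = 853.7810 * 8.3170 * 44.9577 = 319240.3234 W = 319.2403 kW

319.2403 kW


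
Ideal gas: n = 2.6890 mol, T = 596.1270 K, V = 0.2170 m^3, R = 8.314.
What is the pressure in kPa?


P = nRT/V = 2.6890 * 8.314 * 596.1270 / 0.2170
= 13327.2215 / 0.2170 = 61415.7672 Pa = 61.4158 kPa

61.4158 kPa


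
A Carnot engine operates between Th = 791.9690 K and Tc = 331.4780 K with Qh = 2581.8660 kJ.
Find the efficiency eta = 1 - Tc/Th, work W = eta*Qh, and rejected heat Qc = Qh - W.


eta = 1 - 331.4780/791.9690 = 0.5815
W = 0.5815 * 2581.8660 = 1501.2280 kJ
Qc = 2581.8660 - 1501.2280 = 1080.6380 kJ

eta = 58.1451%, W = 1501.2280 kJ, Qc = 1080.6380 kJ


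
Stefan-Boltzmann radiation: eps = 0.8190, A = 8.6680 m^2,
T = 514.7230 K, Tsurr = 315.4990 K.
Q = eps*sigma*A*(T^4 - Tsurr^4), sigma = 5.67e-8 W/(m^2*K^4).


T^4 = 7.0193e+10
Tsurr^4 = 9.9081e+09
Q = 0.8190 * 5.67e-8 * 8.6680 * 6.0285e+10 = 24265.8063 W

24265.8063 W


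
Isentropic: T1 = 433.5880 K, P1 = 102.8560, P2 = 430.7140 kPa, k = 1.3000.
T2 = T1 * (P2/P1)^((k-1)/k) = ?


(k-1)/k = 0.2308
(P2/P1)^exp = 1.3916
T2 = 433.5880 * 1.3916 = 603.4014 K

603.4014 K


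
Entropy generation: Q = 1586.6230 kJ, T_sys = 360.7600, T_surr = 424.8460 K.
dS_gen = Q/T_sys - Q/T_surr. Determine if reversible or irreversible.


dS_sys = 1586.6230/360.7600 = 4.3980 kJ/K
dS_surr = -1586.6230/424.8460 = -3.7346 kJ/K
dS_gen = 4.3980 - 3.7346 = 0.6634 kJ/K (irreversible)

dS_gen = 0.6634 kJ/K, irreversible


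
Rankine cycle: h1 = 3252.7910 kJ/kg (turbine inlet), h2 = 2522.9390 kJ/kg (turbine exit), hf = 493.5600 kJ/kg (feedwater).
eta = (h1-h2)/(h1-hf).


W = 729.8520 kJ/kg
Q_in = 2759.2310 kJ/kg
eta = 0.2645 = 26.4513%

eta = 26.4513%


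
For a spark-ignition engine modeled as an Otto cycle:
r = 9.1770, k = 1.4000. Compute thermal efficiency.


r^(k-1) = 2.4271
eta = 1 - 1/2.4271 = 0.5880 = 58.7979%

58.7979%


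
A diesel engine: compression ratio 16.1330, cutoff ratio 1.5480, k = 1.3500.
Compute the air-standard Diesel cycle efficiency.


r^(k-1) = 2.6467
rc^k = 1.8038
eta = 0.5895 = 58.9476%

58.9476%


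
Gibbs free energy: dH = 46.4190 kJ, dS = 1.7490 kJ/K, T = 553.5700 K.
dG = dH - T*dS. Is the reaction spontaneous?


T*dS = 553.5700 * 1.7490 = 968.1939 kJ
dG = 46.4190 - 968.1939 = -921.7749 kJ (spontaneous)

dG = -921.7749 kJ, spontaneous


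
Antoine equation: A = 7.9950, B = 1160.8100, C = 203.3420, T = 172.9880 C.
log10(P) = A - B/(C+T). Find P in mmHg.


C+T = 376.3300
B/(C+T) = 3.0846
log10(P) = 7.9950 - 3.0846 = 4.9104
P = 10^4.9104 = 81366.6713 mmHg

81366.6713 mmHg


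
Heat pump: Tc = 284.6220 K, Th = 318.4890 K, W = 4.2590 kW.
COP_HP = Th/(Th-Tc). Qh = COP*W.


COP = 318.4890 / 33.8670 = 9.4041
Qh = 9.4041 * 4.2590 = 40.0521 kW

COP = 9.4041, Qh = 40.0521 kW


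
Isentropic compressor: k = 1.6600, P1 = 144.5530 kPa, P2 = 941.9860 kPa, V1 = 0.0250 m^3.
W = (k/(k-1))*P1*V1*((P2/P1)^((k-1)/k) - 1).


(k-1)/k = 0.3976
(P2/P1)^exp = 2.1069
W = 2.5152 * 144.5530 * 0.0250 * (2.1069 - 1) = 10.0610 kJ

10.0610 kJ


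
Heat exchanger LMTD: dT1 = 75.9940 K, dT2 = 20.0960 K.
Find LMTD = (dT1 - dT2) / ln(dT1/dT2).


dT1/dT2 = 3.7815
ln(dT1/dT2) = 1.3301
LMTD = 55.8980 / 1.3301 = 42.0244 K

42.0244 K


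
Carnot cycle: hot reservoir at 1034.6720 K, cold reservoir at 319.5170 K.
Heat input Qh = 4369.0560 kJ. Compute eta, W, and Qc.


eta = 1 - 319.5170/1034.6720 = 0.6912
W = 0.6912 * 4369.0560 = 3019.8481 kJ
Qc = 4369.0560 - 3019.8481 = 1349.2079 kJ

eta = 69.1190%, W = 3019.8481 kJ, Qc = 1349.2079 kJ


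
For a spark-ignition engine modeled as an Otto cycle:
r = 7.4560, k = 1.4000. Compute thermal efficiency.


r^(k-1) = 2.2336
eta = 1 - 1/2.2336 = 0.5523 = 55.2289%

55.2289%


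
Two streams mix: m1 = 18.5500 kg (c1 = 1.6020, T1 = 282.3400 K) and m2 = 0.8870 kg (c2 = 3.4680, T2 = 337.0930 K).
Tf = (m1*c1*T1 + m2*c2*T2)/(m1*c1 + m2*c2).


num = 9427.2632
den = 32.7932
Tf = 287.4760 K

287.4760 K


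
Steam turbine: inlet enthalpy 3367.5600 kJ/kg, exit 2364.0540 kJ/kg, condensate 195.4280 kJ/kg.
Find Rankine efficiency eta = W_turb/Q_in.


W = 1003.5060 kJ/kg
Q_in = 3172.1320 kJ/kg
eta = 0.3164 = 31.6351%

eta = 31.6351%


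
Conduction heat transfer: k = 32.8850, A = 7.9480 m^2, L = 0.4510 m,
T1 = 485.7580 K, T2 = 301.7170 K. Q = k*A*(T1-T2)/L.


dT = 184.0410 K
Q = 32.8850 * 7.9480 * 184.0410 / 0.4510 = 106658.0765 W

106658.0765 W


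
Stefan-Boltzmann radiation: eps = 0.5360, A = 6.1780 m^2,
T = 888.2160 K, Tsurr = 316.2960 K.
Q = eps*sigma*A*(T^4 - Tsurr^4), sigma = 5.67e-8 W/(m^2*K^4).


T^4 = 6.2241e+11
Tsurr^4 = 1.0009e+10
Q = 0.5360 * 5.67e-8 * 6.1780 * 6.1240e+11 = 114981.9513 W

114981.9513 W


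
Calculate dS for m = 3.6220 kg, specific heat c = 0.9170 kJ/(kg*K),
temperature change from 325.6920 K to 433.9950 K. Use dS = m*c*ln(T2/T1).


T2/T1 = 1.3325
ln(T2/T1) = 0.2871
dS = 3.6220 * 0.9170 * 0.2871 = 0.9535 kJ/K

0.9535 kJ/K


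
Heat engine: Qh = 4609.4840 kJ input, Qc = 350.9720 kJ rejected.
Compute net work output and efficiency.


W = 4609.4840 - 350.9720 = 4258.5120 kJ
eta = 4258.5120 / 4609.4840 = 0.9239 = 92.3859%

W = 4258.5120 kJ, eta = 92.3859%


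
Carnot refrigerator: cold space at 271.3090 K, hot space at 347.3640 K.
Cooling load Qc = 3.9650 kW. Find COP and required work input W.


COP = 271.3090 / 76.0550 = 3.5673
W = 3.9650 / 3.5673 = 1.1115 kW

COP = 3.5673, W = 1.1115 kW


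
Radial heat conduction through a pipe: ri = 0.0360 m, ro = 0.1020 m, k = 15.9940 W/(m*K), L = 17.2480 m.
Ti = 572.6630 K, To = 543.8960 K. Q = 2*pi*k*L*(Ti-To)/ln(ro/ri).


dT = 28.7670 K
ln(ro/ri) = 1.0415
Q = 2*pi*15.9940*17.2480*28.7670 / 1.0415 = 47877.3646 W

47877.3646 W


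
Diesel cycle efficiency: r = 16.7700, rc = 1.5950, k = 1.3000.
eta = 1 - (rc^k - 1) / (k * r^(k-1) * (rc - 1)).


r^(k-1) = 2.3300
rc^k = 1.8348
eta = 0.5368 = 53.6806%

53.6806%


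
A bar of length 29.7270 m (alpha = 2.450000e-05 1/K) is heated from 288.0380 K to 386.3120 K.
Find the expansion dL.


dT = 98.2740 K
dL = 2.450000e-05 * 29.7270 * 98.2740 = 0.071574 m
L_final = 29.798574 m

dL = 0.071574 m


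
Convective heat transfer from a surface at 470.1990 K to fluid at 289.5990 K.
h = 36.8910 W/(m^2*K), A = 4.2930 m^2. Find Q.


dT = 180.6000 K
Q = 36.8910 * 4.2930 * 180.6000 = 28602.1752 W

28602.1752 W


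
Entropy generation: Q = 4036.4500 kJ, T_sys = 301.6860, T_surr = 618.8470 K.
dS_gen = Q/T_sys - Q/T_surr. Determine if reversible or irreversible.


dS_sys = 4036.4500/301.6860 = 13.3796 kJ/K
dS_surr = -4036.4500/618.8470 = -6.5225 kJ/K
dS_gen = 13.3796 - 6.5225 = 6.8571 kJ/K (irreversible)

dS_gen = 6.8571 kJ/K, irreversible


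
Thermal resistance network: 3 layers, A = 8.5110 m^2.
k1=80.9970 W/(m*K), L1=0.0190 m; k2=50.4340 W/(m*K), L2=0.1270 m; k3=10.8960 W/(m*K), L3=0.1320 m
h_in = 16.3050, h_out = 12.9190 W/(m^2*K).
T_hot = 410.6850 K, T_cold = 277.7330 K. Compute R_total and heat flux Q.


R_conv_in = 1/(16.3050*8.5110) = 0.0072
R_1 = 0.0190/(80.9970*8.5110) = 2.7562e-05
R_2 = 0.1270/(50.4340*8.5110) = 0.0003
R_3 = 0.1320/(10.8960*8.5110) = 0.0014
R_conv_out = 1/(12.9190*8.5110) = 0.0091
R_total = 0.0180 K/W
Q = 132.9520 / 0.0180 = 7366.7228 W

R_total = 0.0180 K/W, Q = 7366.7228 W


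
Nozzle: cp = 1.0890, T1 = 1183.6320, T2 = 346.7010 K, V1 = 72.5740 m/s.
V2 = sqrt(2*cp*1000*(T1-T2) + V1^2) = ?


dT = 836.9310 K
2*cp*1000*dT = 1822835.7180
V1^2 = 5266.9855
V2 = sqrt(1828102.7035) = 1352.0735 m/s

1352.0735 m/s


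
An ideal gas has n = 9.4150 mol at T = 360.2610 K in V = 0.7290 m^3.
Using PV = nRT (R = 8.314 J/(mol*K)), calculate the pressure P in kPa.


P = nRT/V = 9.4150 * 8.314 * 360.2610 / 0.7290
= 28199.9017 / 0.7290 = 38682.9928 Pa = 38.6830 kPa

38.6830 kPa


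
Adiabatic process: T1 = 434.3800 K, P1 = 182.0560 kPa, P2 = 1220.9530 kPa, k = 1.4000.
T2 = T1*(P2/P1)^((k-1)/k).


(k-1)/k = 0.2857
(P2/P1)^exp = 1.7224
T2 = 434.3800 * 1.7224 = 748.1884 K

748.1884 K


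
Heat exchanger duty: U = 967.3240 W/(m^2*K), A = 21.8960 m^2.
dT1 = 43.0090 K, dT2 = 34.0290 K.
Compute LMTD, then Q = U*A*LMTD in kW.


LMTD = 38.3439 K
Q = 967.3240 * 21.8960 * 38.3439 = 812144.0483 W = 812.1440 kW

812.1440 kW


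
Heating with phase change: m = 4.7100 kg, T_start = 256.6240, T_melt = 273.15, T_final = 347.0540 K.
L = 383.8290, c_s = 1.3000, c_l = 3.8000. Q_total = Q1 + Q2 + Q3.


Q1 (sensible, solid) = 4.7100 * 1.3000 * 16.5260 = 101.1887 kJ
Q2 (latent) = 4.7100 * 383.8290 = 1807.8346 kJ
Q3 (sensible, liquid) = 4.7100 * 3.8000 * 73.9040 = 1322.7338 kJ
Q_total = 3231.7571 kJ

3231.7571 kJ


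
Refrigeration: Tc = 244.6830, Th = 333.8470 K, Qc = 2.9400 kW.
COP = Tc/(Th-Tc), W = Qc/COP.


COP = 244.6830 / 89.1640 = 2.7442
W = 2.9400 / 2.7442 = 1.0714 kW

COP = 2.7442, W = 1.0714 kW


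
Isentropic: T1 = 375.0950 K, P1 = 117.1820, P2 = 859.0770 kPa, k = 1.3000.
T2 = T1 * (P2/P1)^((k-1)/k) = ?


(k-1)/k = 0.2308
(P2/P1)^exp = 1.5836
T2 = 375.0950 * 1.5836 = 594.0133 K

594.0133 K


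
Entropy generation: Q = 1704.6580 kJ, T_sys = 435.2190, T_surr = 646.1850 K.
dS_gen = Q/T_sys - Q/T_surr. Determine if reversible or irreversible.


dS_sys = 1704.6580/435.2190 = 3.9168 kJ/K
dS_surr = -1704.6580/646.1850 = -2.6380 kJ/K
dS_gen = 3.9168 - 2.6380 = 1.2787 kJ/K (irreversible)

dS_gen = 1.2787 kJ/K, irreversible


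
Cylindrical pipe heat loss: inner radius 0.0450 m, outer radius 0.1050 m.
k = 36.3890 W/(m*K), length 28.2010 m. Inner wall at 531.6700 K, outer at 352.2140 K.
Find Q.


dT = 179.4560 K
ln(ro/ri) = 0.8473
Q = 2*pi*36.3890*28.2010*179.4560 / 0.8473 = 1365640.4482 W

1365640.4482 W


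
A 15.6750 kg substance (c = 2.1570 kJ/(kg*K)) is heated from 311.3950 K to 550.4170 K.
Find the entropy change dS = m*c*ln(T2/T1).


T2/T1 = 1.7676
ln(T2/T1) = 0.5696
dS = 15.6750 * 2.1570 * 0.5696 = 19.2592 kJ/K

19.2592 kJ/K


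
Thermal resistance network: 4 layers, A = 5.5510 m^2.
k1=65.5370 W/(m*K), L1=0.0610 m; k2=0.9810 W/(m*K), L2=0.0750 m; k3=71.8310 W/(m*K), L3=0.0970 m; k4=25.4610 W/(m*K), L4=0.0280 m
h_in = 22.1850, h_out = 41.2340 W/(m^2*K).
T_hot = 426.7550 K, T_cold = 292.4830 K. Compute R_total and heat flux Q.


R_conv_in = 1/(22.1850*5.5510) = 0.0081
R_1 = 0.0610/(65.5370*5.5510) = 0.0002
R_2 = 0.0750/(0.9810*5.5510) = 0.0138
R_3 = 0.0970/(71.8310*5.5510) = 0.0002
R_4 = 0.0280/(25.4610*5.5510) = 0.0002
R_conv_out = 1/(41.2340*5.5510) = 0.0044
R_total = 0.0269 K/W
Q = 134.2720 / 0.0269 = 4996.9147 W

R_total = 0.0269 K/W, Q = 4996.9147 W


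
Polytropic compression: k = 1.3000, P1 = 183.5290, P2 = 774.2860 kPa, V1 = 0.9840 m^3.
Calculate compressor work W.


(k-1)/k = 0.2308
(P2/P1)^exp = 1.3940
W = 4.3333 * 183.5290 * 0.9840 * (1.3940 - 1) = 308.3653 kJ

308.3653 kJ


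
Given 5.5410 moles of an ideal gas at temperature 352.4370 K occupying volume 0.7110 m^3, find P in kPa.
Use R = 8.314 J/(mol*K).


P = nRT/V = 5.5410 * 8.314 * 352.4370 / 0.7110
= 16236.0233 / 0.7110 = 22835.4758 Pa = 22.8355 kPa

22.8355 kPa


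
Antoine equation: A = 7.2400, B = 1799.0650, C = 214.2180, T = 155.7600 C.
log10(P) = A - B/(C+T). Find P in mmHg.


C+T = 369.9780
B/(C+T) = 4.8626
log10(P) = 7.2400 - 4.8626 = 2.3774
P = 10^2.3774 = 238.4367 mmHg

238.4367 mmHg


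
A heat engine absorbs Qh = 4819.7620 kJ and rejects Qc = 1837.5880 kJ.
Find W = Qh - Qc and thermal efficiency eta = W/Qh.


W = 4819.7620 - 1837.5880 = 2982.1740 kJ
eta = 2982.1740 / 4819.7620 = 0.6187 = 61.8739%

W = 2982.1740 kJ, eta = 61.8739%


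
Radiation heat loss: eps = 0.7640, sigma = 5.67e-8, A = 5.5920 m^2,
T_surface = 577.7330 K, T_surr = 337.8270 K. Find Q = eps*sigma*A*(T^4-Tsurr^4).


T^4 = 1.1141e+11
Tsurr^4 = 1.3025e+10
Q = 0.7640 * 5.67e-8 * 5.5920 * 9.8381e+10 = 23831.6981 W

23831.6981 W


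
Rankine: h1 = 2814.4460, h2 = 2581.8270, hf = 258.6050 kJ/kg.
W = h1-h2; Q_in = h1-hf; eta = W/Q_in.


W = 232.6190 kJ/kg
Q_in = 2555.8410 kJ/kg
eta = 0.0910 = 9.1015%

eta = 9.1015%


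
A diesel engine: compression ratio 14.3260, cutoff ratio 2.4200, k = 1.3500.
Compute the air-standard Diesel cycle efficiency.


r^(k-1) = 2.5389
rc^k = 3.2972
eta = 0.5280 = 52.8001%

52.8001%


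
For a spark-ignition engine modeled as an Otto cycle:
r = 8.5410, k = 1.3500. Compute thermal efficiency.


r^(k-1) = 2.1185
eta = 1 - 1/2.1185 = 0.5280 = 52.7967%

52.7967%


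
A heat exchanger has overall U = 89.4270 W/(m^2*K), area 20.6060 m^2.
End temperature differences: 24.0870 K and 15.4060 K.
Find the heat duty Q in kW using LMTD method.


LMTD = 19.4243 K
Q = 89.4270 * 20.6060 * 19.4243 = 35793.7299 W = 35.7937 kW

35.7937 kW


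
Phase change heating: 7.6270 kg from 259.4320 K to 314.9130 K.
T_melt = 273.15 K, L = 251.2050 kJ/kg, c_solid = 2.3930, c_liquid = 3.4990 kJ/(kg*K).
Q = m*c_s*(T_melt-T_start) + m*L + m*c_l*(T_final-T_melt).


Q1 (sensible, solid) = 7.6270 * 2.3930 * 13.7180 = 250.3729 kJ
Q2 (latent) = 7.6270 * 251.2050 = 1915.9405 kJ
Q3 (sensible, liquid) = 7.6270 * 3.4990 * 41.7630 = 1114.5239 kJ
Q_total = 3280.8373 kJ

3280.8373 kJ


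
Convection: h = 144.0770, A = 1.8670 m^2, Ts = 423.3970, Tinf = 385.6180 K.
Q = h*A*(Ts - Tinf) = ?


dT = 37.7790 K
Q = 144.0770 * 1.8670 * 37.7790 = 10162.2397 W

10162.2397 W


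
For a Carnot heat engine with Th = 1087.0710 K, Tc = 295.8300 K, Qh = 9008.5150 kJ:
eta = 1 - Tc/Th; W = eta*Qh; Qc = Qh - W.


eta = 1 - 295.8300/1087.0710 = 0.7279
W = 0.7279 * 9008.5150 = 6556.9833 kJ
Qc = 9008.5150 - 6556.9833 = 2451.5317 kJ

eta = 72.7865%, W = 6556.9833 kJ, Qc = 2451.5317 kJ


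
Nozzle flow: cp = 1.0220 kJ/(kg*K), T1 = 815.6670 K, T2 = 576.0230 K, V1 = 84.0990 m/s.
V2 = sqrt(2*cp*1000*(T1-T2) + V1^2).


dT = 239.6440 K
2*cp*1000*dT = 489832.3360
V1^2 = 7072.6418
V2 = sqrt(496904.9778) = 704.9149 m/s

704.9149 m/s


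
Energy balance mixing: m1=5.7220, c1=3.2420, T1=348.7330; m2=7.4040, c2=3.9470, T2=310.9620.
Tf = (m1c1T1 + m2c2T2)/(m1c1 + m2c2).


num = 15556.6750
den = 47.7743
Tf = 325.6284 K

325.6284 K


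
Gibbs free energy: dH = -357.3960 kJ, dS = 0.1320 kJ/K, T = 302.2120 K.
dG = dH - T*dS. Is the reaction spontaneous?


T*dS = 302.2120 * 0.1320 = 39.8920 kJ
dG = -357.3960 - 39.8920 = -397.2880 kJ (spontaneous)

dG = -397.2880 kJ, spontaneous


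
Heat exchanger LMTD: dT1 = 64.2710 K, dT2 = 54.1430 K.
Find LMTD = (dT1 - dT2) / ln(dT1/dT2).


dT1/dT2 = 1.1871
ln(dT1/dT2) = 0.1715
LMTD = 10.1280 / 0.1715 = 59.0623 K

59.0623 K


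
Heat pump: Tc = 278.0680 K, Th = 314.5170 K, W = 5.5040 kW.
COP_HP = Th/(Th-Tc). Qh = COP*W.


COP = 314.5170 / 36.4490 = 8.6290
Qh = 8.6290 * 5.5040 = 47.4938 kW

COP = 8.6290, Qh = 47.4938 kW


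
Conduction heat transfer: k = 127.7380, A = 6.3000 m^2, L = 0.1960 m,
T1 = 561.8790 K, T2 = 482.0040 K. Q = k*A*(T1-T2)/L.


dT = 79.8750 K
Q = 127.7380 * 6.3000 * 79.8750 / 0.1960 = 327955.9098 W

327955.9098 W


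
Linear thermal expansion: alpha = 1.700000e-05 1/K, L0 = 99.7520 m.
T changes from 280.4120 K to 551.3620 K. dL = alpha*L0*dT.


dT = 270.9500 K
dL = 1.700000e-05 * 99.7520 * 270.9500 = 0.459473 m
L_final = 100.211473 m

dL = 0.459473 m


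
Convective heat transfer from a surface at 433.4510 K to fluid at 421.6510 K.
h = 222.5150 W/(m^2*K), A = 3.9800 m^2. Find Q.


dT = 11.8000 K
Q = 222.5150 * 3.9800 * 11.8000 = 10450.1945 W

10450.1945 W


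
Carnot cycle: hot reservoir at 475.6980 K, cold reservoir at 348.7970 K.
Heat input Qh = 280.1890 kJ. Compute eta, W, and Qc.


eta = 1 - 348.7970/475.6980 = 0.2668
W = 0.2668 * 280.1890 = 74.7455 kJ
Qc = 280.1890 - 74.7455 = 205.4435 kJ

eta = 26.6768%, W = 74.7455 kJ, Qc = 205.4435 kJ


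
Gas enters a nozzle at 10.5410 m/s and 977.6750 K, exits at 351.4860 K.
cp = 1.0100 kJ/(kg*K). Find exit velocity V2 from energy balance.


dT = 626.1890 K
2*cp*1000*dT = 1264901.7800
V1^2 = 111.1127
V2 = sqrt(1265012.8927) = 1124.7279 m/s

1124.7279 m/s


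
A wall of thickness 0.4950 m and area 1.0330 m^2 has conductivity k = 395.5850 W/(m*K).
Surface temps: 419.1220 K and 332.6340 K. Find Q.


dT = 86.4880 K
Q = 395.5850 * 1.0330 * 86.4880 / 0.4950 = 71398.7802 W

71398.7802 W


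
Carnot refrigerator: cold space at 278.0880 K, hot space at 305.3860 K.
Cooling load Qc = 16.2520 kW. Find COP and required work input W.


COP = 278.0880 / 27.2980 = 10.1871
W = 16.2520 / 10.1871 = 1.5953 kW

COP = 10.1871, W = 1.5953 kW


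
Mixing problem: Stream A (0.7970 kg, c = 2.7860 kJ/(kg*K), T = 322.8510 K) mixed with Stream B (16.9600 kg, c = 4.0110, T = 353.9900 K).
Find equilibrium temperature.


num = 24797.5939
den = 70.2470
Tf = 353.0057 K

353.0057 K


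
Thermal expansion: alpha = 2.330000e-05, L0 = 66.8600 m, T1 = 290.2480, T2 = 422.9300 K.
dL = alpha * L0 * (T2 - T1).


dT = 132.6820 K
dL = 2.330000e-05 * 66.8600 * 132.6820 = 0.206697 m
L_final = 67.066697 m

dL = 0.206697 m


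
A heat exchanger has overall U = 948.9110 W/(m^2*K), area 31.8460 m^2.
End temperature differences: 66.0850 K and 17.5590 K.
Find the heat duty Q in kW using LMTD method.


LMTD = 36.6130 K
Q = 948.9110 * 31.8460 * 36.6130 = 1106409.8694 W = 1106.4099 kW

1106.4099 kW


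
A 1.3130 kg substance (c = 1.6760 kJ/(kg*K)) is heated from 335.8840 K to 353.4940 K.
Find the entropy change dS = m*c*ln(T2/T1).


T2/T1 = 1.0524
ln(T2/T1) = 0.0511
dS = 1.3130 * 1.6760 * 0.0511 = 0.1125 kJ/K

0.1125 kJ/K


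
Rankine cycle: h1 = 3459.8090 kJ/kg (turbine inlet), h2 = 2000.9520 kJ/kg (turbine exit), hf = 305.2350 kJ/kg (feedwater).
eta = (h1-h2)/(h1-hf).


W = 1458.8570 kJ/kg
Q_in = 3154.5740 kJ/kg
eta = 0.4625 = 46.2458%

eta = 46.2458%


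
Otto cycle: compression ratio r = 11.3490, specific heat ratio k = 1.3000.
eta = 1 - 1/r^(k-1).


r^(k-1) = 2.0725
eta = 1 - 1/2.0725 = 0.5175 = 51.7483%

51.7483%


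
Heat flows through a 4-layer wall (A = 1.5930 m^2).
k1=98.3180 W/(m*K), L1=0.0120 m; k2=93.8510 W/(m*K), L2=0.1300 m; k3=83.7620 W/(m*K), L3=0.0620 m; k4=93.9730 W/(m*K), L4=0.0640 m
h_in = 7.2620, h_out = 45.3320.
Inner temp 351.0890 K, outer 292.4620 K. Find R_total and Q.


R_conv_in = 1/(7.2620*1.5930) = 0.0864
R_1 = 0.0120/(98.3180*1.5930) = 7.6618e-05
R_2 = 0.1300/(93.8510*1.5930) = 0.0009
R_3 = 0.0620/(83.7620*1.5930) = 0.0005
R_4 = 0.0640/(93.9730*1.5930) = 0.0004
R_conv_out = 1/(45.3320*1.5930) = 0.0138
R_total = 0.1021 K/W
Q = 58.6270 / 0.1021 = 574.0501 W

R_total = 0.1021 K/W, Q = 574.0501 W


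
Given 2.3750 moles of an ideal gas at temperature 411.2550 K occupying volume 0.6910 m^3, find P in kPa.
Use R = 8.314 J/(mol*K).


P = nRT/V = 2.3750 * 8.314 * 411.2550 / 0.6910
= 8120.5384 / 0.6910 = 11751.8646 Pa = 11.7519 kPa

11.7519 kPa


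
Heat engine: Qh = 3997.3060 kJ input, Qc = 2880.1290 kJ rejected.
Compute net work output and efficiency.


W = 3997.3060 - 2880.1290 = 1117.1770 kJ
eta = 1117.1770 / 3997.3060 = 0.2795 = 27.9482%

W = 1117.1770 kJ, eta = 27.9482%


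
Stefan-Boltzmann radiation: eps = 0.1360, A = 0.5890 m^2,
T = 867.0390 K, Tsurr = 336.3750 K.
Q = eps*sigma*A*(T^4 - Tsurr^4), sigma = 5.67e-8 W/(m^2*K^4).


T^4 = 5.6514e+11
Tsurr^4 = 1.2803e+10
Q = 0.1360 * 5.67e-8 * 0.5890 * 5.5234e+11 = 2508.6510 W

2508.6510 W


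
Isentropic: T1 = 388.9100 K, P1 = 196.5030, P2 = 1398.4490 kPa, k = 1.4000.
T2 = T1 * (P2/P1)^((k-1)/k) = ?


(k-1)/k = 0.2857
(P2/P1)^exp = 1.7519
T2 = 388.9100 * 1.7519 = 681.3291 K

681.3291 K


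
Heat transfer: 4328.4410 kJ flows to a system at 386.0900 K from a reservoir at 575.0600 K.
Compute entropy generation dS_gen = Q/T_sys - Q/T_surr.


dS_sys = 4328.4410/386.0900 = 11.2110 kJ/K
dS_surr = -4328.4410/575.0600 = -7.5269 kJ/K
dS_gen = 11.2110 - 7.5269 = 3.6840 kJ/K (irreversible)

dS_gen = 3.6840 kJ/K, irreversible


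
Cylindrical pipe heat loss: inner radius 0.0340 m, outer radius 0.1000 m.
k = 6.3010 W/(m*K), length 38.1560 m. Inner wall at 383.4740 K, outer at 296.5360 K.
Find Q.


dT = 86.9380 K
ln(ro/ri) = 1.0788
Q = 2*pi*6.3010*38.1560*86.9380 / 1.0788 = 121735.4333 W

121735.4333 W


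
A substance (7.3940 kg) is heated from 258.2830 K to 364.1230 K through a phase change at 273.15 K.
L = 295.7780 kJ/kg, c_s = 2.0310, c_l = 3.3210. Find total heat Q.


Q1 (sensible, solid) = 7.3940 * 2.0310 * 14.8670 = 223.2609 kJ
Q2 (latent) = 7.3940 * 295.7780 = 2186.9825 kJ
Q3 (sensible, liquid) = 7.3940 * 3.3210 * 90.9730 = 2233.8851 kJ
Q_total = 4644.1286 kJ

4644.1286 kJ


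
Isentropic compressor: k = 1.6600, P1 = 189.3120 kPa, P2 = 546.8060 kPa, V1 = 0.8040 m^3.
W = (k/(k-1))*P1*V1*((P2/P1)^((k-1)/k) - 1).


(k-1)/k = 0.3976
(P2/P1)^exp = 1.5246
W = 2.5152 * 189.3120 * 0.8040 * (1.5246 - 1) = 200.8239 kJ

200.8239 kJ


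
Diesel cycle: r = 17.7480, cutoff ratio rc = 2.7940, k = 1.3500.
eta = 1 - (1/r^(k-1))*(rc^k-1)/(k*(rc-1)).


r^(k-1) = 2.7365
rc^k = 4.0032
eta = 0.5469 = 54.6869%

54.6869%


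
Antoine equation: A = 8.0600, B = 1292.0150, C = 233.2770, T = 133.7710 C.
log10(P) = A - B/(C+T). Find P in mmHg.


C+T = 367.0480
B/(C+T) = 3.5200
log10(P) = 8.0600 - 3.5200 = 4.5400
P = 10^4.5400 = 34672.3713 mmHg

34672.3713 mmHg


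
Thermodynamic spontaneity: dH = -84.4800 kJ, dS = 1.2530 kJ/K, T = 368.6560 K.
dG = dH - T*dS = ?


T*dS = 368.6560 * 1.2530 = 461.9260 kJ
dG = -84.4800 - 461.9260 = -546.4060 kJ (spontaneous)

dG = -546.4060 kJ, spontaneous


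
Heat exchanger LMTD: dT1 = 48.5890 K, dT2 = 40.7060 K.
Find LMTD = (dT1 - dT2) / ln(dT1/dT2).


dT1/dT2 = 1.1937
ln(dT1/dT2) = 0.1770
LMTD = 7.8830 / 0.1770 = 44.5313 K

44.5313 K


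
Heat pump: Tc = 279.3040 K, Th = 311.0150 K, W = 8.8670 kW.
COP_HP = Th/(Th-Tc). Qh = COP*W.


COP = 311.0150 / 31.7110 = 9.8078
Qh = 9.8078 * 8.8670 = 86.9657 kW

COP = 9.8078, Qh = 86.9657 kW


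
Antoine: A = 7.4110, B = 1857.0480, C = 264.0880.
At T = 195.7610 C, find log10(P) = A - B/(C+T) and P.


C+T = 459.8490
B/(C+T) = 4.0384
log10(P) = 7.4110 - 4.0384 = 3.3726
P = 10^3.3726 = 2358.3784 mmHg

2358.3784 mmHg


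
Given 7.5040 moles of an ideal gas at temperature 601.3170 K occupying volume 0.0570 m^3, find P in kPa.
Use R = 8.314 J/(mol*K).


P = nRT/V = 7.5040 * 8.314 * 601.3170 / 0.0570
= 37515.1189 / 0.0570 = 658159.9813 Pa = 658.1600 kPa

658.1600 kPa


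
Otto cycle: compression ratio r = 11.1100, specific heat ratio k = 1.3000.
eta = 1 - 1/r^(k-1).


r^(k-1) = 2.0593
eta = 1 - 1/2.0593 = 0.5144 = 51.4392%

51.4392%


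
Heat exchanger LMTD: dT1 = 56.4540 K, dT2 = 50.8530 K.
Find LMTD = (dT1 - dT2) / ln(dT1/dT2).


dT1/dT2 = 1.1101
ln(dT1/dT2) = 0.1045
LMTD = 5.6010 / 0.1045 = 53.6047 K

53.6047 K
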